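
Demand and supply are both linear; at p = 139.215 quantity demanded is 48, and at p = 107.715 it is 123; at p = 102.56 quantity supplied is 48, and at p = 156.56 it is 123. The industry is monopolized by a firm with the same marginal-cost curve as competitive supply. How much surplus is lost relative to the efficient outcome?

Demand slope = (107.715 − 139.215)/(123 − 48) = −0.42, so p = 159.375 − 0.42q.
Supply slope = (156.56 − 102.56)/(123 − 48) = 0.72, so p = 68 + 0.72q.
Competitive equilibrium: 159.375 − 0.42q = 68 + 0.72q → q* = 80.1535, p* = 125.7105.
Marginal revenue: MR = 159.375 − 0.84q. Set MR = MC: 159.375 − 0.84q = 68 + 0.72q → q_m = 58.5737.
Price p_m = 159.375 − 0.42·58.5737 = 134.774; MC(q_m) = 68 + 0.72·58.5737 = 110.1731.
Competitive q* = 80.1535, so Δq = 21.5798; wedge = 134.774 − 110.1731 = 24.6009.
Welfare loss = ½ × 21.5798 × 24.6009 = 265.44.

265.44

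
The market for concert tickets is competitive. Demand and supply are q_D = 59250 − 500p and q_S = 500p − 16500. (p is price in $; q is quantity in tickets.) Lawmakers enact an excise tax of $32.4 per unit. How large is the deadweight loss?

In inverse form: demand p = 118.5 − 0.002q, supply p = 33 + 0.002q.
Competitive equilibrium: 118.5 − 0.002q = 33 + 0.002q → q* = 21375, p* = 75.75.
With the tax, the buyer price exceeds the seller price by 32.4: (118.5 − 0.002q) − (33 + 0.002q) = 32.4 → q' = 13275.
Δq = 21375 − 13275 = 8100; the wedge equals the tax, 32.4.
Deadweight loss = ½ × 8100 × 32.4 = $131220.

$131220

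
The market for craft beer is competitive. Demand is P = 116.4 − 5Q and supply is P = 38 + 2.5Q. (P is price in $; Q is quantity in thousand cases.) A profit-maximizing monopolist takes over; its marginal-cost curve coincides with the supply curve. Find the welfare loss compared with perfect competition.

$65.56 thousand

Competitive equilibrium: 116.4 − 5Q = 38 + 2.5Q → Q* = 10.4533, P* = 64.1333.
Marginal revenue: MR = 116.4 − 10Q. Set MR = MC: 116.4 − 10Q = 38 + 2.5Q → Q_m = 6.272.
Price P_m = 116.4 − 5·6.272 = 85.04; MC(Q_m) = 38 + 2.5·6.272 = 53.68.
Competitive Q* = 10.4533, so ΔQ = 4.1813; wedge = 85.04 − 53.68 = 31.36.
DWL = ½ × 4.1813 × 31.36 = $65.56 thousand.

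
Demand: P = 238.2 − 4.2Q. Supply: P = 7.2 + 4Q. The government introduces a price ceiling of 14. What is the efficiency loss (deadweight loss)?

2872.87

Competitive equilibrium: 238.2 − 4.2Q = 7.2 + 4Q → Q* = 28.1707, P* = 119.8829.
At the ceiling P = 14, quantity supplied = (14 − 7.2)/4 = 1.7.
Willingness to pay at Q' = 1.7: 238.2 − 4.2·1.7 = 231.06.
ΔQ = 28.1707 − 1.7 = 26.4707; wedge = 231.06 − 14 = 217.06.
Deadweight loss = ½ × 26.4707 × 217.06 = 2872.87.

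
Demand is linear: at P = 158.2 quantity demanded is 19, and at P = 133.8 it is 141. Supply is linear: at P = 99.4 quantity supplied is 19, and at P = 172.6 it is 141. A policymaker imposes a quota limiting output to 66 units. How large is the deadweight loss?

280.90

Demand slope = (133.8 − 158.2)/(141 − 19) = −0.2, so P = 162 − 0.2Q.
Supply slope = (172.6 − 99.4)/(141 − 19) = 0.6, so P = 88 + 0.6Q.
Competitive equilibrium: 162 − 0.2Q = 88 + 0.6Q → Q* = 92.5, P* = 143.5.
At Q = 66: demand price = 162 − 0.2·66 = 148.8; supply price = 88 + 0.6·66 = 127.6.
ΔQ = 92.5 − 66 = 26.5; wedge = 148.8 − 127.6 = 21.2.
The triangle = ½ × 26.5 × 21.2 = 280.90.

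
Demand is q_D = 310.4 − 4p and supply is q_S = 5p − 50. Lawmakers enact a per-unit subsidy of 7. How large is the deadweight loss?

In inverse form: demand p = 77.6 − 0.25q, supply p = 10 + 0.2q.
Competitive equilibrium: 77.6 − 0.25q = 10 + 0.2q → q* = 150.2222, p* = 40.0444.
The subsidy lowers effective supply by 7: p = 3 + 0.2q.
New quantity: 77.6 − 0.25q = 3 + 0.2q → q' = 165.7778.
Overproduction Δq = 165.7778 − 150.2222 = 15.5556; wedge = subsidy = 7.
DWL = ½ × 15.5556 × 7 = 54.44.

54.44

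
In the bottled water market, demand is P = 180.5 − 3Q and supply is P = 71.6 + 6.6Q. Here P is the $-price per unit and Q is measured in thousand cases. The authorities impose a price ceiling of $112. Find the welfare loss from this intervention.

Competitive equilibrium: 180.5 − 3Q = 71.6 + 6.6Q → Q* = 11.3438, P* = 146.4688.
At the ceiling P = 112, quantity supplied = (112 − 71.6)/6.6 = 6.1212.
Willingness to pay at Q' = 6.1212: 180.5 − 3·6.1212 = 162.1364.
ΔQ = 11.3438 − 6.1212 = 5.2226; wedge = 162.1364 − 112 = 50.1364.
Deadweight loss = ½ × 5.2226 × 50.1364 = $130.92 thousand.

$130.92 thousand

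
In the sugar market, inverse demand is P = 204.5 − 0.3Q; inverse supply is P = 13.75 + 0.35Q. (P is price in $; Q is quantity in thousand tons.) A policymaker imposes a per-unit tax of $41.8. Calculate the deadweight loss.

Competitive equilibrium: 204.5 − 0.3Q = 13.75 + 0.35Q → Q* = 293.4615, P* = 116.4615.
With the tax, the buyer price exceeds the seller price by 41.8: (204.5 − 0.3Q) − (13.75 + 0.35Q) = 41.8 → Q' = 229.1538.
ΔQ = 293.4615 − 229.1538 = 64.3077; the wedge equals the tax, 41.8.
The triangle = ½ × 64.3077 × 41.8 = $1344.03 thousand.

$1344.03 thousand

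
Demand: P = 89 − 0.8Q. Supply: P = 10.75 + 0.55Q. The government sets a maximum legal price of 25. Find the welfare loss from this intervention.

Competitive equilibrium: 89 − 0.8Q = 10.75 + 0.55Q → Q* = 57.963, P* = 42.6296.
At the ceiling P = 25, quantity supplied = (25 − 10.75)/0.55 = 25.9091.
Willingness to pay at Q' = 25.9091: 89 − 0.8·25.9091 = 68.2727.
ΔQ = 57.963 − 25.9091 = 32.0539; wedge = 68.2727 − 25 = 43.2727.
Deadweight loss = ½ × 32.0539 × 43.2727 = 693.53.

693.53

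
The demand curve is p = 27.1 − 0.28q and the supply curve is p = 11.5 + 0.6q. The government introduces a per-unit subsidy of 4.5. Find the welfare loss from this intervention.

11.51

Competitive equilibrium: 27.1 − 0.28q = 11.5 + 0.6q → q* = 17.7273, p* = 22.1364.
The subsidy lowers effective supply by 4.5: p = 7 + 0.6q.
New quantity: 27.1 − 0.28q = 7 + 0.6q → q' = 22.8409.
Overproduction Δq = 22.8409 − 17.7273 = 5.1136; wedge = subsidy = 4.5.
Deadweight loss = ½ × 5.1136 × 4.5 = 11.51.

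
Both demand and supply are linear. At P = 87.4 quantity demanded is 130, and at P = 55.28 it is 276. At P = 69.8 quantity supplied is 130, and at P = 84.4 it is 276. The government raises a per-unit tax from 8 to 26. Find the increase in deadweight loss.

Demand slope = (55.28 − 87.4)/(276 − 130) = −0.22, so P = 116 − 0.22Q.
Supply slope = (84.4 − 69.8)/(276 − 130) = 0.1, so P = 56.8 + 0.1Q.
Competitive equilibrium: 116 − 0.22Q = 56.8 + 0.1Q → Q* = 185, P* = 75.3.
For a per-unit tax t: ΔQ = t/0.32, so DWL = ½·t·(t/0.32) = t²/0.64.
At t = 8: DWL = 100. At t = 26: DWL = 1056.25.
Increase = 1056.25 − 100 = 956.25.

956.25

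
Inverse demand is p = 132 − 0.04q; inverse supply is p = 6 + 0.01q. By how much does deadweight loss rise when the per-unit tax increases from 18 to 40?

12760

Competitive equilibrium: 132 − 0.04q = 6 + 0.01q → q* = 2520, p* = 31.2.
For a per-unit tax t: Δq = t/0.05, so DWL = ½·t·(t/0.05) = t²/0.1.
At t = 18: DWL = 3240. At t = 40: DWL = 16000.
Increase = 16000 − 3240 = 12760.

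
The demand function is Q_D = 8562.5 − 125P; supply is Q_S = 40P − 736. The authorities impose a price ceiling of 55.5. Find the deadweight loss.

19.28

In inverse form: demand P = 68.5 − 0.008Q, supply P = 18.4 + 0.025Q.
Competitive equilibrium: 68.5 − 0.008Q = 18.4 + 0.025Q → Q* = 1518.1818, P* = 56.3545.
At the ceiling P = 55.5, quantity supplied = (55.5 − 18.4)/0.025 = 1484.
Willingness to pay at Q' = 1484: 68.5 − 0.008·1484 = 56.628.
ΔQ = 1518.1818 − 1484 = 34.1818; wedge = 56.628 − 55.5 = 1.128.
Welfare loss = ½ × 34.1818 × 1.128 = 19.28.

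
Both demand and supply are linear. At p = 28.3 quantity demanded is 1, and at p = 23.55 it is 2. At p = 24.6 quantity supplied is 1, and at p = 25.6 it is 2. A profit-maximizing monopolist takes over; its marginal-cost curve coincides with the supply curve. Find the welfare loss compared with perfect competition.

1.59

Demand slope = (23.55 − 28.3)/(2 − 1) = −4.75, so p = 33.05 − 4.75q.
Supply slope = (25.6 − 24.6)/(2 − 1) = 1, so p = 23.6 + q.
Competitive equilibrium: 33.05 − 4.75q = 23.6 + q → q* = 1.6435, p* = 25.2435.
Marginal revenue: MR = 33.05 − 9.5q. Set MR = MC: 33.05 − 9.5q = 23.6 + q → q_m = 0.9.
Price p_m = 33.05 − 4.75·0.9 = 28.775; MC(q_m) = 23.6 + 1·0.9 = 24.5.
Competitive q* = 1.6435, so Δq = 0.7435; wedge = 28.775 − 24.5 = 4.275.
Welfare loss = ½ × 0.7435 × 4.275 = 1.59.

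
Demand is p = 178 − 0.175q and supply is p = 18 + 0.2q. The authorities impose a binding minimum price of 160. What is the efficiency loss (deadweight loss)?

19659.86

Competitive equilibrium: 178 − 0.175q = 18 + 0.2q → q* = 426.66667, p* = 103.33333.
At the floor p = 160, quantity demanded = (178 − 160)/0.175 = 102.85714.
Sellers' marginal cost at q' = 102.85714: 18 + 0.2·102.85714 = 38.57143.
Δq = 426.66667 − 102.85714 = 323.80953; wedge = 160 − 38.57143 = 121.42857.
Deadweight loss = ½ × 323.80953 × 121.42857 = 19659.86.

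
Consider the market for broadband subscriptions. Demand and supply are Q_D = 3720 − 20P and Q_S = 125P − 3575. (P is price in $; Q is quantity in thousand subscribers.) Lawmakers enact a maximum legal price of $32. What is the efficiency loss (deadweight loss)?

$151918.64 thousand

In inverse form: demand P = 186 − 0.05Q, supply P = 28.6 + 0.008Q.
Competitive equilibrium: 186 − 0.05Q = 28.6 + 0.008Q → Q* = 2713.7931, P* = 50.3103.
At the ceiling P = 32, quantity supplied = (32 − 28.6)/0.008 = 425.
Willingness to pay at Q' = 425: 186 − 0.05·425 = 164.75.
ΔQ = 2713.7931 − 425 = 2288.7931; wedge = 164.75 − 32 = 132.75.
Deadweight loss = ½ × 2288.7931 × 132.75 = $151918.64 thousand.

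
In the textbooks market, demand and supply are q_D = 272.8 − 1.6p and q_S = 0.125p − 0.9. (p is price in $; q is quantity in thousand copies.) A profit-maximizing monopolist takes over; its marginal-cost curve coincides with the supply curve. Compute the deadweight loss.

In inverse form: demand p = 170.5 − 0.625q, supply p = 7.2 + 8q.
Competitive equilibrium: 170.5 − 0.625q = 7.2 + 8q → q* = 18.9333, p* = 158.6667.
Marginal revenue: MR = 170.5 − 1.25q. Set MR = MC: 170.5 − 1.25q = 7.2 + 8q → q_m = 17.6541.
Price p_m = 170.5 − 0.625·17.6541 = 159.4662; MC(q_m) = 7.2 + 8·17.6541 = 148.4328.
Competitive q* = 18.9333, so Δq = 1.2792; wedge = 159.4662 − 148.4328 = 11.0334.
The triangle = ½ × 1.2792 × 11.0334 = $7.06 thousand.

$7.06 thousand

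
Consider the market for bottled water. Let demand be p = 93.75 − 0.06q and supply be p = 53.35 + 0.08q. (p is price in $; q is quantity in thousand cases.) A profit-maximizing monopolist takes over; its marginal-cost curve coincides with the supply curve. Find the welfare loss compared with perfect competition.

$524.62 thousand

Competitive equilibrium: 93.75 − 0.06q = 53.35 + 0.08q → q* = 288.5714, p* = 76.4357.
Marginal revenue: MR = 93.75 − 0.12q. Set MR = MC: 93.75 − 0.12q = 53.35 + 0.08q → q_m = 202.
Price p_m = 93.75 − 0.06·202 = 81.63; MC(q_m) = 53.35 + 0.08·202 = 69.51.
Competitive q* = 288.5714, so Δq = 86.5714; wedge = 81.63 − 69.51 = 12.12.
DWL = ½ × 86.5714 × 12.12 = $524.62 thousand.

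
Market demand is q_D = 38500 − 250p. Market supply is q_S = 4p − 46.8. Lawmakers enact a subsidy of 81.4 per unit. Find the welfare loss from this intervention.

13043.23

In inverse form: demand p = 154 − 0.004q, supply p = 11.7 + 0.25q.
Competitive equilibrium: 154 − 0.004q = 11.7 + 0.25q → q* = 560.2362, p* = 151.7591.
The subsidy lowers effective supply by 81.4: p = 0.25q − 69.7.
New quantity: 154 − 0.004q = 0.25q − 69.7 → q' = 880.7087.
Overproduction Δq = 880.7087 − 560.2362 = 320.4725; wedge = subsidy = 81.4.
DWL = ½ × 320.4725 × 81.4 = 13043.23.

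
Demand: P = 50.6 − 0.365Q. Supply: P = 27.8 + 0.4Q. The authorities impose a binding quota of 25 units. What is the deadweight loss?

8.83

Competitive equilibrium: 50.6 − 0.365Q = 27.8 + 0.4Q → Q* = 29.8039, P* = 39.7216.
At Q = 25: demand price = 50.6 − 0.365·25 = 41.475; supply price = 27.8 + 0.4·25 = 37.8.
ΔQ = 29.8039 − 25 = 4.8039; wedge = 41.475 − 37.8 = 3.675.
DWL = ½ × 4.8039 × 3.675 = 8.83.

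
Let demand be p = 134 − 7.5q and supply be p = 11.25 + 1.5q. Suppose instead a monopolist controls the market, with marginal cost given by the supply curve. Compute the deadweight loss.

Competitive equilibrium: 134 − 7.5q = 11.25 + 1.5q → q* = 13.6389, p* = 31.7083.
Marginal revenue: MR = 134 − 15q. Set MR = MC: 134 − 15q = 11.25 + 1.5q → q_m = 7.4394.
Price p_m = 134 − 7.5·7.4394 = 78.2045; MC(q_m) = 11.25 + 1.5·7.4394 = 22.4091.
Competitive q* = 13.6389, so Δq = 6.1995; wedge = 78.2045 − 22.4091 = 55.7954.
Welfare loss = ½ × 6.1995 × 55.7954 = 172.95.

172.95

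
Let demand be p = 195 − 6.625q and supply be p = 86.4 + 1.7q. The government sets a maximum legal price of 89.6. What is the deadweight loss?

518.67

Competitive equilibrium: 195 − 6.625q = 86.4 + 1.7q → q* = 13.045, p* = 108.5766.
At the ceiling p = 89.6, quantity supplied = (89.6 − 86.4)/1.7 = 1.8824.
Willingness to pay at q' = 1.8824: 195 − 6.625·1.8824 = 182.5291.
Δq = 13.045 − 1.8824 = 11.1626; wedge = 182.5291 − 89.6 = 92.9291.
The triangle = ½ × 11.1626 × 92.9291 = 518.67.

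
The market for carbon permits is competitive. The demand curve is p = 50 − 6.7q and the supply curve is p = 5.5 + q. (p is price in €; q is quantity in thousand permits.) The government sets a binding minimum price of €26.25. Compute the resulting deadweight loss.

Competitive equilibrium: 50 − 6.7q = 5.5 + q → q* = 5.7792, p* = 11.2792.
At the floor p = 26.25, quantity demanded = (50 − 26.25)/6.7 = 3.5448.
Sellers' marginal cost at q' = 3.5448: 5.5 + 1·3.5448 = 9.0448.
Δq = 5.7792 − 3.5448 = 2.2344; wedge = 26.25 − 9.0448 = 17.2052.
Welfare loss = ½ × 2.2344 × 17.2052 = €19.22 thousand.

€19.22 thousand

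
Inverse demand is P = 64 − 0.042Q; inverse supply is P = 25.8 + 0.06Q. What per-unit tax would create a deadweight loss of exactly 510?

10.2

Competitive equilibrium: 64 − 0.042Q = 25.8 + 0.06Q → Q* = 374.5098, P* = 48.2706.
A tax t gives ΔQ = t/0.102 and wedge t, so DWL = t²/0.204.
t²/0.204 = 510 → t² = 104.04 → t = 10.2.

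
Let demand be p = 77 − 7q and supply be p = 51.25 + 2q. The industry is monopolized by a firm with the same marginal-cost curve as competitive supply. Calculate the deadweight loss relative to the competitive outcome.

7.05

Competitive equilibrium: 77 − 7q = 51.25 + 2q → q* = 2.8611, p* = 56.9722.
Marginal revenue: MR = 77 − 14q. Set MR = MC: 77 − 14q = 51.25 + 2q → q_m = 1.6094.
Price p_m = 77 − 7·1.6094 = 65.7342; MC(q_m) = 51.25 + 2·1.6094 = 54.4688.
Competitive q* = 2.8611, so Δq = 1.2517; wedge = 65.7342 − 54.4688 = 11.2654.
The triangle = ½ × 1.2517 × 11.2654 = 7.05.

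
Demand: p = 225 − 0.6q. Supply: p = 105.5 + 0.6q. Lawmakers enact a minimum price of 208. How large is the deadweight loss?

Competitive equilibrium: 225 − 0.6q = 105.5 + 0.6q → q* = 99.5833, p* = 165.25.
At the floor p = 208, quantity demanded = (225 − 208)/0.6 = 28.3333.
Sellers' marginal cost at q' = 28.3333: 105.5 + 0.6·28.3333 = 122.5.
Δq = 99.5833 − 28.3333 = 71.25; wedge = 208 − 122.5 = 85.5.
Welfare loss = ½ × 71.25 × 85.5 = 3045.94.

3045.94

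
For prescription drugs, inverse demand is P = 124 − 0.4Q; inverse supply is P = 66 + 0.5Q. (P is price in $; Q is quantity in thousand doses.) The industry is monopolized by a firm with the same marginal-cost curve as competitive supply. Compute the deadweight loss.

Competitive equilibrium: 124 − 0.4Q = 66 + 0.5Q → Q* = 64.4444, P* = 98.2222.
Marginal revenue: MR = 124 − 0.8Q. Set MR = MC: 124 − 0.8Q = 66 + 0.5Q → Q_m = 44.6154.
Price P_m = 124 − 0.4·44.6154 = 106.1538; MC(Q_m) = 66 + 0.5·44.6154 = 88.3077.
Competitive Q* = 64.4444, so ΔQ = 19.829; wedge = 106.1538 − 88.3077 = 17.8461.
DWL = ½ × 19.829 × 17.8461 = $176.94 thousand.

$176.94 thousand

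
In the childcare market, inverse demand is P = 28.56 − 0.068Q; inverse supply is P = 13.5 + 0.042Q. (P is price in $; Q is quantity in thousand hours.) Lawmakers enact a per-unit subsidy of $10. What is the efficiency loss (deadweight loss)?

Competitive equilibrium: 28.56 − 0.068Q = 13.5 + 0.042Q → Q* = 136.9091, P* = 19.2502.
The subsidy lowers effective supply by 10: P = 3.5 + 0.042Q.
New quantity: 28.56 − 0.068Q = 3.5 + 0.042Q → Q' = 227.8182.
Overproduction ΔQ = 227.8182 − 136.9091 = 90.9091; wedge = subsidy = 10.
DWL = ½ × 90.9091 × 10 = $454.55 thousand.

$454.55 thousand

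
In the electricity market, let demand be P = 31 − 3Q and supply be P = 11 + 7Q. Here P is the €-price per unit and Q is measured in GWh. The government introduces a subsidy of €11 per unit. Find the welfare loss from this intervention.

€6.05

Competitive equilibrium: 31 − 3Q = 11 + 7Q → Q* = 2, P* = 25.
The subsidy lowers effective supply by 11: P = 0 + 7Q.
New quantity: 31 − 3Q = 0 + 7Q → Q' = 3.1.
Overproduction ΔQ = 3.1 − 2 = 1.1; wedge = subsidy = 11.
DWL = ½ × 1.1 × 11 = €6.05.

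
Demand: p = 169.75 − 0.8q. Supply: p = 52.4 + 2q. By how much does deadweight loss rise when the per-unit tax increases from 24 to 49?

Competitive equilibrium: 169.75 − 0.8q = 52.4 + 2q → q* = 41.9107, p* = 136.2214.
For a per-unit tax t: Δq = t/2.8, so DWL = ½·t·(t/2.8) = t²/5.6.
At t = 24: DWL = 102.857. At t = 49: DWL = 428.75.
Increase = 428.75 − 102.857 = 325.89.

325.89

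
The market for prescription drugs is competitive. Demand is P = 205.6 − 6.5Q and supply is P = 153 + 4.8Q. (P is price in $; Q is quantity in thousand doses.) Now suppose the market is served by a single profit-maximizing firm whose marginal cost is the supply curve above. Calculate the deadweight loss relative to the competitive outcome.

Competitive equilibrium: 205.6 − 6.5Q = 153 + 4.8Q → Q* = 4.6549, P* = 175.3434.
Marginal revenue: MR = 205.6 − 13Q. Set MR = MC: 205.6 − 13Q = 153 + 4.8Q → Q_m = 2.9551.
Price P_m = 205.6 − 6.5·2.9551 = 186.3919; MC(Q_m) = 153 + 4.8·2.9551 = 167.1845.
Competitive Q* = 4.6549, so ΔQ = 1.6998; wedge = 186.3919 − 167.1845 = 19.2074.
Deadweight loss = ½ × 1.6998 × 19.2074 = $16.32 thousand.

$16.32 thousand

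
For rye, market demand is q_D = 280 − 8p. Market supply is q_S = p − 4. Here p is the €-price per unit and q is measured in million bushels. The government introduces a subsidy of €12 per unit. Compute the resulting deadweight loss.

€64 million

In inverse form: demand p = 35 − 0.125q, supply p = 4 + q.
Competitive equilibrium: 35 − 0.125q = 4 + q → q* = 27.5556, p* = 31.5556.
The subsidy lowers effective supply by 12: p = q − 8.
New quantity: 35 − 0.125q = q − 8 → q' = 38.2222.
Overproduction Δq = 38.2222 − 27.5556 = 10.6666; wedge = subsidy = 12.
Welfare loss = ½ × 10.6666 × 12 = €64 million.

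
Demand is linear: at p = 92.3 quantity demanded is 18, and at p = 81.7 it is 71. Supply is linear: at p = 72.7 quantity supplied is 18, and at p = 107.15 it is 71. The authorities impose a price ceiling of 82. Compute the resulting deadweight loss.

32.55

Demand slope = (81.7 − 92.3)/(71 − 18) = −0.2, so p = 95.9 − 0.2q.
Supply slope = (107.15 − 72.7)/(71 − 18) = 0.65, so p = 61 + 0.65q.
Competitive equilibrium: 95.9 − 0.2q = 61 + 0.65q → q* = 41.0588, p* = 87.6882.
At the ceiling p = 82, quantity supplied = (82 − 61)/0.65 = 32.3077.
Willingness to pay at q' = 32.3077: 95.9 − 0.2·32.3077 = 89.4385.
Δq = 41.0588 − 32.3077 = 8.7511; wedge = 89.4385 − 82 = 7.4385.
The triangle = ½ × 8.7511 × 7.4385 = 32.55.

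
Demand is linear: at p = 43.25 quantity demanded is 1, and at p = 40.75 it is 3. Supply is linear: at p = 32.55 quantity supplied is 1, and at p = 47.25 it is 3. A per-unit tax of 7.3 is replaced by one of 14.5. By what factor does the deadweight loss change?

Demand slope = (40.75 − 43.25)/(3 − 1) = −1.25, so p = 44.5 − 1.25q.
Supply slope = (47.25 − 32.55)/(3 − 1) = 7.35, so p = 25.2 + 7.35q.
Competitive equilibrium: 44.5 − 1.25q = 25.2 + 7.35q → q* = 2.2442, p* = 41.6948.
For a per-unit tax t: Δq = t/8.6, so DWL = ½·t·(t/8.6) = t²/17.2.
At t = 7.3: DWL = 3.098. At t = 14.5: DWL = 12.224.
Ratio = (14.5/7.3)² = 3.945.

3.945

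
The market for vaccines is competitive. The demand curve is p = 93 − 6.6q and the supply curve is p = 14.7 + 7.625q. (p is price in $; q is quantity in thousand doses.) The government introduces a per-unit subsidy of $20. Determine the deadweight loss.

$14.06 thousand

Competitive equilibrium: 93 − 6.6q = 14.7 + 7.625q → q* = 5.5044, p* = 56.671.
The subsidy lowers effective supply by 20: p = 7.625q − 5.3.
New quantity: 93 − 6.6q = 7.625q − 5.3 → q' = 6.9104.
Overproduction Δq = 6.9104 − 5.5044 = 1.406; wedge = subsidy = 20.
The triangle = ½ × 1.406 × 20 = $14.06 thousand.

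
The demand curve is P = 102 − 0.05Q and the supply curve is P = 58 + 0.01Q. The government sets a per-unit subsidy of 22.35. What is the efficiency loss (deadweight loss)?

4162.69

Competitive equilibrium: 102 − 0.05Q = 58 + 0.01Q → Q* = 733.3333, P* = 65.3333.
The subsidy lowers effective supply by 22.35: P = 35.65 + 0.01Q.
New quantity: 102 − 0.05Q = 35.65 + 0.01Q → Q' = 1105.8333.
Overproduction ΔQ = 1105.8333 − 733.3333 = 372.5; wedge = subsidy = 22.35.
The triangle = ½ × 372.5 × 22.35 = 4162.69.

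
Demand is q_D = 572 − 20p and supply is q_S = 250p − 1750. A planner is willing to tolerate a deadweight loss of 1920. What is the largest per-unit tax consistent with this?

In inverse form: demand p = 28.6 − 0.05q, supply p = 7 + 0.004q.
Competitive equilibrium: 28.6 − 0.05q = 7 + 0.004q → q* = 400, p* = 8.6.
A tax t gives Δq = t/0.054 and wedge t, so DWL = t²/0.108.
t²/0.108 = 1920 → t² = 207.36 → t = 14.4.

14.4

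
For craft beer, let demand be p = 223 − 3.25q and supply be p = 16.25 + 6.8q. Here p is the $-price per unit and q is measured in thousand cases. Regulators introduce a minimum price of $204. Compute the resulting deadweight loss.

$1089.69 thousand

Competitive equilibrium: 223 − 3.25q = 16.25 + 6.8q → q* = 20.5721, p* = 156.1405.
At the floor p = 204, quantity demanded = (223 − 204)/3.25 = 5.8462.
Sellers' marginal cost at q' = 5.8462: 16.25 + 6.8·5.8462 = 56.0042.
Δq = 20.5721 − 5.8462 = 14.7259; wedge = 204 − 56.0042 = 147.9958.
Welfare loss = ½ × 14.7259 × 147.9958 = $1089.69 thousand.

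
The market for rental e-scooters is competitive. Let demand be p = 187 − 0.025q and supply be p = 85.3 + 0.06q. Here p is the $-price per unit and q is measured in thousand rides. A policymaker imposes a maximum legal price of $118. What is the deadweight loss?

$18037.59 thousand

Competitive equilibrium: 187 − 0.025q = 85.3 + 0.06q → q* = 1196.4706, p* = 157.0882.
At the ceiling p = 118, quantity supplied = (118 − 85.3)/0.06 = 545.
Willingness to pay at q' = 545: 187 − 0.025·545 = 173.375.
Δq = 1196.4706 − 545 = 651.4706; wedge = 173.375 − 118 = 55.375.
Welfare loss = ½ × 651.4706 × 55.375 = $18037.59 thousand.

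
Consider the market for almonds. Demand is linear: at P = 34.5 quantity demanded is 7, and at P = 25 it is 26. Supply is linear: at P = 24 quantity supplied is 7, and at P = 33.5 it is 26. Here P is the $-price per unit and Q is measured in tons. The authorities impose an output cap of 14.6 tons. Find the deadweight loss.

Demand slope = (25 − 34.5)/(26 − 7) = −0.5, so P = 38 − 0.5Q.
Supply slope = (33.5 − 24)/(26 − 7) = 0.5, so P = 20.5 + 0.5Q.
Competitive equilibrium: 38 − 0.5Q = 20.5 + 0.5Q → Q* = 17.5, P* = 29.25.
At Q = 14.6: demand price = 38 − 0.5·14.6 = 30.7; supply price = 20.5 + 0.5·14.6 = 27.8.
ΔQ = 17.5 − 14.6 = 2.9; wedge = 30.7 − 27.8 = 2.9.
DWL = ½ × 2.9 × 2.9 = $4.205.

$4.205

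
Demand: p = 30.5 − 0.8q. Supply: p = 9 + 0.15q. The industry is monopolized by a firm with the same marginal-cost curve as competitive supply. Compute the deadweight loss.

Competitive equilibrium: 30.5 − 0.8q = 9 + 0.15q → q* = 22.6316, p* = 12.3947.
Marginal revenue: MR = 30.5 − 1.6q. Set MR = MC: 30.5 − 1.6q = 9 + 0.15q → q_m = 12.2857.
Price p_m = 30.5 − 0.8·12.2857 = 20.6714; MC(q_m) = 9 + 0.15·12.2857 = 10.8429.
Competitive q* = 22.6316, so Δq = 10.3459; wedge = 20.6714 − 10.8429 = 9.8285.
DWL = ½ × 10.3459 × 9.8285 = 50.84.

50.84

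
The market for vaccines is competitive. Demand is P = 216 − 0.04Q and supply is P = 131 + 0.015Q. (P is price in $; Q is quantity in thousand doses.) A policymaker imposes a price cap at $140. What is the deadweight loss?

$24581.82 thousand

Competitive equilibrium: 216 − 0.04Q = 131 + 0.015Q → Q* = 1545.4545, P* = 154.1818.
At the ceiling P = 140, quantity supplied = (140 − 131)/0.015 = 600.
Willingness to pay at Q' = 600: 216 − 0.04·600 = 192.
ΔQ = 1545.4545 − 600 = 945.4545; wedge = 192 − 140 = 52.
Deadweight loss = ½ × 945.4545 × 52 = $24581.82 thousand.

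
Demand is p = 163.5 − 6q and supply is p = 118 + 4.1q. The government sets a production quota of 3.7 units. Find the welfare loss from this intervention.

3.27

Competitive equilibrium: 163.5 − 6q = 118 + 4.1q → q* = 4.505, p* = 136.4703.
At q = 3.7: demand price = 163.5 − 6·3.7 = 141.3; supply price = 118 + 4.1·3.7 = 133.17.
Δq = 4.505 − 3.7 = 0.805; wedge = 141.3 − 133.17 = 8.13.
Welfare loss = ½ × 0.805 × 8.13 = 3.27.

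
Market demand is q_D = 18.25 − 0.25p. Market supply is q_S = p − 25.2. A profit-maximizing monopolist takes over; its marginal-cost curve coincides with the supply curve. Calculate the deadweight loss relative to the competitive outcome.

In inverse form: demand p = 73 − 4q, supply p = 25.2 + q.
Competitive equilibrium: 73 − 4q = 25.2 + q → q* = 9.56, p* = 34.76.
Marginal revenue: MR = 73 − 8q. Set MR = MC: 73 − 8q = 25.2 + q → q_m = 5.3111.
Price p_m = 73 − 4·5.3111 = 51.7556; MC(q_m) = 25.2 + 1·5.3111 = 30.5111.
Competitive q* = 9.56, so Δq = 4.2489; wedge = 51.7556 − 30.5111 = 21.2445.
Welfare loss = ½ × 4.2489 × 21.2445 = 45.13.

45.13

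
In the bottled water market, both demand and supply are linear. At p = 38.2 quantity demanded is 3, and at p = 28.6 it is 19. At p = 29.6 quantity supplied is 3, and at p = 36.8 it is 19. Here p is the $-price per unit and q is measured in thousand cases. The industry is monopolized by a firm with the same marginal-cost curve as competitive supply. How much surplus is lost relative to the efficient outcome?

$8.69 thousand

Demand slope = (28.6 − 38.2)/(19 − 3) = −0.6, so p = 40 − 0.6q.
Supply slope = (36.8 − 29.6)/(19 − 3) = 0.45, so p = 28.25 + 0.45q.
Competitive equilibrium: 40 − 0.6q = 28.25 + 0.45q → q* = 11.1905, p* = 33.2857.
Marginal revenue: MR = 40 − 1.2q. Set MR = MC: 40 − 1.2q = 28.25 + 0.45q → q_m = 7.1212.
Price p_m = 40 − 0.6·7.1212 = 35.7273; MC(q_m) = 28.25 + 0.45·7.1212 = 31.4545.
Competitive q* = 11.1905, so Δq = 4.0693; wedge = 35.7273 − 31.4545 = 4.2728.
The triangle = ½ × 4.0693 × 4.2728 = $8.69 thousand.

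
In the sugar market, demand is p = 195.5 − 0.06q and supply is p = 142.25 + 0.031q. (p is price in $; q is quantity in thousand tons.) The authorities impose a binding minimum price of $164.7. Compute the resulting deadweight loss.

Competitive equilibrium: 195.5 − 0.06q = 142.25 + 0.031q → q* = 585.1648, p* = 160.3901.
At the floor p = 164.7, quantity demanded = (195.5 − 164.7)/0.06 = 513.3333.
Sellers' marginal cost at q' = 513.3333: 142.25 + 0.031·513.3333 = 158.1633.
Δq = 585.1648 − 513.3333 = 71.8315; wedge = 164.7 − 158.1633 = 6.5367.
Deadweight loss = ½ × 71.8315 × 6.5367 = $234.77 thousand.

$234.77 thousand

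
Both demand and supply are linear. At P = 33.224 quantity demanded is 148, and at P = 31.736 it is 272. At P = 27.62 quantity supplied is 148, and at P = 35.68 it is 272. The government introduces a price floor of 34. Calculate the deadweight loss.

727.32

Demand slope = (31.736 − 33.224)/(272 − 148) = −0.012, so P = 35 − 0.012Q.
Supply slope = (35.68 − 27.62)/(272 − 148) = 0.065, so P = 18 + 0.065Q.
Competitive equilibrium: 35 − 0.012Q = 18 + 0.065Q → Q* = 220.7792, P* = 32.3506.
At the floor P = 34, quantity demanded = (35 − 34)/0.012 = 83.3333.
Sellers' marginal cost at Q' = 83.3333: 18 + 0.065·83.3333 = 23.4167.
ΔQ = 220.7792 − 83.3333 = 137.4459; wedge = 34 − 23.4167 = 10.5833.
The triangle = ½ × 137.4459 × 10.5833 = 727.32.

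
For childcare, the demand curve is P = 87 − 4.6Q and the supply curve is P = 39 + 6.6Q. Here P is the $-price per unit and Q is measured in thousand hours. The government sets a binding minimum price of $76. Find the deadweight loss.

Competitive equilibrium: 87 − 4.6Q = 39 + 6.6Q → Q* = 4.2857, P* = 67.2857.
At the floor P = 76, quantity demanded = (87 − 76)/4.6 = 2.3913.
Sellers' marginal cost at Q' = 2.3913: 39 + 6.6·2.3913 = 54.7826.
ΔQ = 4.2857 − 2.3913 = 1.8944; wedge = 76 − 54.7826 = 21.2174.
The triangle = ½ × 1.8944 × 21.2174 = $20.10 thousand.

$20.10 thousand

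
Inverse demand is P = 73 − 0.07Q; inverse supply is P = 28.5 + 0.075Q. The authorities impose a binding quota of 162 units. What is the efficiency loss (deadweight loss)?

Competitive equilibrium: 73 − 0.07Q = 28.5 + 0.075Q → Q* = 306.8966, P* = 51.5172.
At Q = 162: demand price = 73 − 0.07·162 = 61.66; supply price = 28.5 + 0.075·162 = 40.65.
ΔQ = 306.8966 − 162 = 144.8966; wedge = 61.66 − 40.65 = 21.01.
Deadweight loss = ½ × 144.8966 × 21.01 = 1522.14.

1522.14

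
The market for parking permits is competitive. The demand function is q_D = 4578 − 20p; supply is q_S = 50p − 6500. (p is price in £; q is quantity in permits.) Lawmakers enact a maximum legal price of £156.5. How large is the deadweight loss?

In inverse form: demand p = 228.9 − 0.05q, supply p = 130 + 0.02q.
Competitive equilibrium: 228.9 − 0.05q = 130 + 0.02q → q* = 1412.8571, p* = 158.2571.
At the ceiling p = 156.5, quantity supplied = (156.5 − 130)/0.02 = 1325.
Willingness to pay at q' = 1325: 228.9 − 0.05·1325 = 162.65.
Δq = 1412.8571 − 1325 = 87.8571; wedge = 162.65 − 156.5 = 6.15.
Deadweight loss = ½ × 87.8571 × 6.15 = £270.16.

£270.16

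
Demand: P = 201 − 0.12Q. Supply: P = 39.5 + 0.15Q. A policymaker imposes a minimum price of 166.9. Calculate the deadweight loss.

Competitive equilibrium: 201 − 0.12Q = 39.5 + 0.15Q → Q* = 598.1481, P* = 129.2222.
At the floor P = 166.9, quantity demanded = (201 − 166.9)/0.12 = 284.1667.
Sellers' marginal cost at Q' = 284.1667: 39.5 + 0.15·284.1667 = 82.125.
ΔQ = 598.1481 − 284.1667 = 313.9814; wedge = 166.9 − 82.125 = 84.775.
Deadweight loss = ½ × 313.9814 × 84.775 = 13308.89.

13308.89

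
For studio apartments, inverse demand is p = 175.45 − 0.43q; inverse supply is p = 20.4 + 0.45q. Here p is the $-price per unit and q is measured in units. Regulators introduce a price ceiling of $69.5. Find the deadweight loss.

Competitive equilibrium: 175.45 − 0.43q = 20.4 + 0.45q → q* = 176.1932, p* = 99.6869.
At the ceiling p = 69.5, quantity supplied = (69.5 − 20.4)/0.45 = 109.1111.
Willingness to pay at q' = 109.1111: 175.45 − 0.43·109.1111 = 128.5322.
Δq = 176.1932 − 109.1111 = 67.0821; wedge = 128.5322 − 69.5 = 59.0322.
DWL = ½ × 67.0821 × 59.0322 = $1980.

$1980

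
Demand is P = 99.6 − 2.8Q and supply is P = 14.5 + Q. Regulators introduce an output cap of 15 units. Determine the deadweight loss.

Competitive equilibrium: 99.6 − 2.8Q = 14.5 + Q → Q* = 22.3947, P* = 36.8947.
At Q = 15: demand price = 99.6 − 2.8·15 = 57.6; supply price = 14.5 + 1·15 = 29.5.
ΔQ = 22.3947 − 15 = 7.3947; wedge = 57.6 − 29.5 = 28.1.
The triangle = ½ × 7.3947 × 28.1 = 103.90.

103.90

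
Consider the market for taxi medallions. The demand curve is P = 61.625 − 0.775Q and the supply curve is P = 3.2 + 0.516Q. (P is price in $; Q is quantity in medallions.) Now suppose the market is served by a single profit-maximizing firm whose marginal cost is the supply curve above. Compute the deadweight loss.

Competitive equilibrium: 61.625 − 0.775Q = 3.2 + 0.516Q → Q* = 45.2556, P* = 26.5519.
Marginal revenue: MR = 61.625 − 1.55Q. Set MR = MC: 61.625 − 1.55Q = 3.2 + 0.516Q → Q_m = 28.2793.
Price P_m = 61.625 − 0.775·28.2793 = 39.7085; MC(Q_m) = 3.2 + 0.516·28.2793 = 17.7921.
Competitive Q* = 45.2556, so ΔQ = 16.9763; wedge = 39.7085 − 17.7921 = 21.9164.
The triangle = ½ × 16.9763 × 21.9164 = $186.03.

$186.03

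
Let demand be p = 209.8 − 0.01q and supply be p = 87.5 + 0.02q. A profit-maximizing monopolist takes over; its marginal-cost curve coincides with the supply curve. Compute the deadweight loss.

15580.51

Competitive equilibrium: 209.8 − 0.01q = 87.5 + 0.02q → q* = 4076.6667, p* = 169.0333.
Marginal revenue: MR = 209.8 − 0.02q. Set MR = MC: 209.8 − 0.02q = 87.5 + 0.02q → q_m = 3057.5.
Price p_m = 209.8 − 0.01·3057.5 = 179.225; MC(q_m) = 87.5 + 0.02·3057.5 = 148.65.
Competitive q* = 4076.6667, so Δq = 1019.1667; wedge = 179.225 − 148.65 = 30.575.
The triangle = ½ × 1019.1667 × 30.575 = 15580.51.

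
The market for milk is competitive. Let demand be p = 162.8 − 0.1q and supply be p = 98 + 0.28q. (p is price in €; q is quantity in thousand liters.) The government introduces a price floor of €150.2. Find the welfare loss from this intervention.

€376.69 thousand

Competitive equilibrium: 162.8 − 0.1q = 98 + 0.28q → q* = 170.5263, p* = 145.7474.
At the floor p = 150.2, quantity demanded = (162.8 − 150.2)/0.1 = 126.
Sellers' marginal cost at q' = 126: 98 + 0.28·126 = 133.28.
Δq = 170.5263 − 126 = 44.5263; wedge = 150.2 − 133.28 = 16.92.
The triangle = ½ × 44.5263 × 16.92 = €376.69 thousand.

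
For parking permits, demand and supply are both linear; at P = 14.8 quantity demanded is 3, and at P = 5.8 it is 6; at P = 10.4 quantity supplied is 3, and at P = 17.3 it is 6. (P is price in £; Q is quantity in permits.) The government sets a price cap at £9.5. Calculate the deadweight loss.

£3.95

Demand slope = (5.8 − 14.8)/(6 − 3) = −3, so P = 23.8 − 3Q.
Supply slope = (17.3 − 10.4)/(6 − 3) = 2.3, so P = 3.5 + 2.3Q.
Competitive equilibrium: 23.8 − 3Q = 3.5 + 2.3Q → Q* = 3.8302, P* = 12.3094.
At the ceiling P = 9.5, quantity supplied = (9.5 − 3.5)/2.3 = 2.6087.
Willingness to pay at Q' = 2.6087: 23.8 − 3·2.6087 = 15.9739.
ΔQ = 3.8302 − 2.6087 = 1.2215; wedge = 15.9739 − 9.5 = 6.4739.
Welfare loss = ½ × 1.2215 × 6.4739 = £3.95.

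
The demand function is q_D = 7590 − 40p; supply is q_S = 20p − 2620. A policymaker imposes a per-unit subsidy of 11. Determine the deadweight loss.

In inverse form: demand p = 189.75 − 0.025q, supply p = 131 + 0.05q.
Competitive equilibrium: 189.75 − 0.025q = 131 + 0.05q → q* = 783.3333, p* = 170.1667.
The subsidy lowers effective supply by 11: p = 120 + 0.05q.
New quantity: 189.75 − 0.025q = 120 + 0.05q → q' = 930.
Overproduction Δq = 930 − 783.3333 = 146.6667; wedge = subsidy = 11.
DWL = ½ × 146.6667 × 11 = 806.67.

806.67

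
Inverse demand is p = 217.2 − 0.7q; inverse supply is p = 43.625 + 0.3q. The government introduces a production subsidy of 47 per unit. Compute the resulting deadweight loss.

Competitive equilibrium: 217.2 − 0.7q = 43.625 + 0.3q → q* = 173.575, p* = 95.6975.
The subsidy lowers effective supply by 47: p = 0.3q − 3.375.
New quantity: 217.2 − 0.7q = 0.3q − 3.375 → q' = 220.575.
Overproduction Δq = 220.575 − 173.575 = 47; wedge = subsidy = 47.
DWL = ½ × 47 × 47 = 1104.50.

1104.50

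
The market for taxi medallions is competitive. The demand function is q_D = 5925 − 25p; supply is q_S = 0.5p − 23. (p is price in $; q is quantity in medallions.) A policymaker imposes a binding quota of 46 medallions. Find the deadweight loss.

$2313.74

In inverse form: demand p = 237 − 0.04q, supply p = 46 + 2q.
Competitive equilibrium: 237 − 0.04q = 46 + 2q → q* = 93.6275, p* = 233.2549.
At q = 46: demand price = 237 − 0.04·46 = 235.16; supply price = 46 + 2·46 = 138.
Δq = 93.6275 − 46 = 47.6275; wedge = 235.16 − 138 = 97.16.
Deadweight loss = ½ × 47.6275 × 97.16 = $2313.74.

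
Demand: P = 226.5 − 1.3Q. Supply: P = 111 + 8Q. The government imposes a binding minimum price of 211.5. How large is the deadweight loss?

3.61

Competitive equilibrium: 226.5 − 1.3Q = 111 + 8Q → Q* = 12.4194, P* = 210.3548.
At the floor P = 211.5, quantity demanded = (226.5 − 211.5)/1.3 = 11.5385.
Sellers' marginal cost at Q' = 11.5385: 111 + 8·11.5385 = 203.308.
ΔQ = 12.4194 − 11.5385 = 0.8809; wedge = 211.5 − 203.308 = 8.192.
Welfare loss = ½ × 0.8809 × 8.192 = 3.61.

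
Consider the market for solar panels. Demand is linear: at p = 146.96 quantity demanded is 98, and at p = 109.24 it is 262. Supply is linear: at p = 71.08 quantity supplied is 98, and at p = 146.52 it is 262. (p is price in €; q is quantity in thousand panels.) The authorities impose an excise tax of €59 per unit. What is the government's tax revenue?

€7225.36 thousand

Demand slope = (109.24 − 146.96)/(262 − 98) = −0.23, so p = 169.5 − 0.23q.
Supply slope = (146.52 − 71.08)/(262 − 98) = 0.46, so p = 26 + 0.46q.
Competitive equilibrium: 169.5 − 0.23q = 26 + 0.46q → q* = 207.971, p* = 121.6667.
With the tax, the buyer price exceeds the seller price by 59: (169.5 − 0.23q) − (26 + 0.46q) = 59 → q' = 122.4638.
Tax revenue = 59 × 122.4638 = €7225.36 thousand.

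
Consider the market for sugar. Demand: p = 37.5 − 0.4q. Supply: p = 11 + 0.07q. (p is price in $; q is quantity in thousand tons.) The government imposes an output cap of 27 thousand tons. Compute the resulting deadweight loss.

Competitive equilibrium: 37.5 − 0.4q = 11 + 0.07q → q* = 56.383, p* = 14.9468.
At q = 27: demand price = 37.5 − 0.4·27 = 26.7; supply price = 11 + 0.07·27 = 12.89.
Δq = 56.383 − 27 = 29.383; wedge = 26.7 − 12.89 = 13.81.
DWL = ½ × 29.383 × 13.81 = $202.89 thousand.

$202.89 thousand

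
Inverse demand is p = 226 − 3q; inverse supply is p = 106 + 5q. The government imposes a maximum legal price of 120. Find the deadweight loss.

Competitive equilibrium: 226 − 3q = 106 + 5q → q* = 15, p* = 181.
At the ceiling p = 120, quantity supplied = (120 − 106)/5 = 2.8.
Willingness to pay at q' = 2.8: 226 − 3·2.8 = 217.6.
Δq = 15 − 2.8 = 12.2; wedge = 217.6 − 120 = 97.6.
Welfare loss = ½ × 12.2 × 97.6 = 595.36.

595.36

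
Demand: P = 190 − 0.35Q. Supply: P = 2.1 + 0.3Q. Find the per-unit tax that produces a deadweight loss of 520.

26

Competitive equilibrium: 190 − 0.35Q = 2.1 + 0.3Q → Q* = 289.0769, P* = 88.8231.
A tax t gives ΔQ = t/0.65 and wedge t, so DWL = t²/1.3.
t²/1.3 = 520 → t² = 676 → t = 26.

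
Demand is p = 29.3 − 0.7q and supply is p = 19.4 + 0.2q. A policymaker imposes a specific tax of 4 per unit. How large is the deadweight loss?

Competitive equilibrium: 29.3 − 0.7q = 19.4 + 0.2q → q* = 11, p* = 21.6.
With the tax, the buyer price exceeds the seller price by 4: (29.3 − 0.7q) − (19.4 + 0.2q) = 4 → q' = 6.5556.
Δq = 11 − 6.5556 = 4.4444; the wedge equals the tax, 4.
Deadweight loss = ½ × 4.4444 × 4 = 8.89.

8.89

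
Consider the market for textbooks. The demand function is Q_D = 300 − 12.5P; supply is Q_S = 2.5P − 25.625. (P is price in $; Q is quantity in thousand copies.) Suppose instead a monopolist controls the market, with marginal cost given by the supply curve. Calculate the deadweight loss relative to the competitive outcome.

In inverse form: demand P = 24 − 0.08Q, supply P = 10.25 + 0.4Q.
Competitive equilibrium: 24 − 0.08Q = 10.25 + 0.4Q → Q* = 28.6458, P* = 21.7083.
Marginal revenue: MR = 24 − 0.16Q. Set MR = MC: 24 − 0.16Q = 10.25 + 0.4Q → Q_m = 24.5536.
Price P_m = 24 − 0.08·24.5536 = 22.0357; MC(Q_m) = 10.25 + 0.4·24.5536 = 20.0714.
Competitive Q* = 28.6458, so ΔQ = 4.0922; wedge = 22.0357 − 20.0714 = 1.9643.
Deadweight loss = ½ × 4.0922 × 1.9643 = $4.02 thousand.

$4.02 thousand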